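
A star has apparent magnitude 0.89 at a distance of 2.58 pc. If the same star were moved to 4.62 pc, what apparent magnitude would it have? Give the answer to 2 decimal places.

m ≈ 2.16

Flux ∝ 1/d², so Δm = 5 log₁₀(d₂/d₁) = 5 log₁₀(4.62/2.58) = 1.265
m₂ = m₁ + Δm = 0.89 + (1.265) = 2.155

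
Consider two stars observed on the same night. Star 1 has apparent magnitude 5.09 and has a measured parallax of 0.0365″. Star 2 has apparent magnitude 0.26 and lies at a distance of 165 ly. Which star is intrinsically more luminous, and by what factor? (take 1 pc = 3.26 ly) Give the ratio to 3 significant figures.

Star 2 is more luminous, by a factor of 292.

Star 1: d = 1/p = 1/0.0365″ = 27.40 pc
Star 1: M = m − 5 log₁₀ d + 5 = 5.09 − 5·1.4377 + 5 = 2.901
Star 2: d = 165 ly / 3.26 = 50.61 pc
Star 2: M = m − 5 log₁₀ d + 5 = 0.26 − 5·1.7043 + 5 = -3.261
ΔM = M_1 − M_2 = 2.901 − (-3.261) = 6.163; smaller M is more luminous → Star 2.
L ratio = 10^(0.4 |ΔM|) = 10^2.465 = 291.8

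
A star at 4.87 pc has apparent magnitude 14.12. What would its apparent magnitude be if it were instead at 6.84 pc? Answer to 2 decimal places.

Flux ∝ 1/d², so Δm = 5 log₁₀(d₂/d₁) = 5 log₁₀(6.84/4.87) = 0.738
m₂ = m₁ + Δm = 14.12 + (0.738) = 14.858

m ≈ 14.86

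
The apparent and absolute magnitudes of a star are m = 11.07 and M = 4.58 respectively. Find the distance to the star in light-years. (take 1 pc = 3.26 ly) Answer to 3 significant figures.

d ≈ 647 ly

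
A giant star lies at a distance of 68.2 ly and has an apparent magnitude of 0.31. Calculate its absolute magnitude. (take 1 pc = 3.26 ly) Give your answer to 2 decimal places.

M ≈ -1.29

d = 68.2 ly / 3.26 = 20.92 pc
5 log₁₀(d/10 pc) = 5 log₁₀(20.92) − 5 = 1.603
M = m − 5 log₁₀(d/10) = 0.31 − 1.603 = -1.293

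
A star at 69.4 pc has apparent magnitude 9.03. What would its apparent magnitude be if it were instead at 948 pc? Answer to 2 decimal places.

m ≈ 14.71

Flux ∝ 1/d², so Δm = 5 log₁₀(d₂/d₁) = 5 log₁₀(948/69.4) = 5.677
m₂ = m₁ + Δm = 9.03 + (5.677) = 14.707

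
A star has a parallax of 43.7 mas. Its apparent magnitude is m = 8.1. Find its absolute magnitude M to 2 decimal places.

p = 43.7 mas = 0.0437″ → d = 1/p = 22.88 pc
5 log₁₀(d/10 pc) = 5 log₁₀(22.88) − 5 = 1.798
M = m − 5 log₁₀(d/10) = 8.1 − 1.798 = 6.302

M ≈ 6.30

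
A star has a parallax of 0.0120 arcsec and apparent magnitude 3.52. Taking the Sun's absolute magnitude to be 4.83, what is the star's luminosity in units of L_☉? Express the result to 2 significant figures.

L/L_☉ ≈ 230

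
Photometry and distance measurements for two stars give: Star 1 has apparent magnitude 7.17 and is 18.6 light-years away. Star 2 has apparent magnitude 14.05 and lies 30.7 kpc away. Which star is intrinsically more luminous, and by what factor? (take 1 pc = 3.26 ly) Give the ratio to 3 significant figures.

Star 2 is more luminous, by a factor of 51200.

Star 1: d = 18.6 ly / 3.26 = 5.706 pc
Star 1: M = m − 5 log₁₀ d + 5 = 7.17 − 5·0.7563 + 5 = 8.389
Star 2: d = 30.7 kpc = 30700 pc
Star 2: M = m − 5 log₁₀ d + 5 = 14.05 − 5·4.4871 + 5 = -3.386
ΔM = M_1 − M_2 = 8.389 − (-3.386) = 11.774; smaller M is more luminous → Star 2.
L ratio = 10^(0.4 |ΔM|) = 10^4.710 = 51250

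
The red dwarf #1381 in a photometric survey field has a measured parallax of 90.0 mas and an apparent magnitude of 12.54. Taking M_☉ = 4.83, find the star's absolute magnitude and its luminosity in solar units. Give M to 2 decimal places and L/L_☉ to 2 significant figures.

d = 1/p = 1000/90.0 mas = 11.11 pc
M = m − 5 log₁₀ d + 5 = 12.54 − 5·1.0458 + 5 = 12.311
M − M_☉ = 12.311 − 4.83 = 7.481
L/L_☉ = 10^(−0.4 × 7.481) = 1.017×10^-3

M ≈ 12.31; L/L_☉ ≈ 1.0×10^-3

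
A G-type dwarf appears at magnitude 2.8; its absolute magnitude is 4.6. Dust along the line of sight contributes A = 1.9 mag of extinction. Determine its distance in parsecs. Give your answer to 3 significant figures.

d ≈ 1.82 pc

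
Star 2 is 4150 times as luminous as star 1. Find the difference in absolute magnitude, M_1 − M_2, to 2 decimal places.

Pogson: ΔM = −2.5 log₁₀(ratio) = −2.5 log₁₀(4150) = −2.5 × 3.6180 = -9.045
Star 2 is brighter so has the smaller magnitude: M_1 − M_2 is positive.

M_1 − M_2 ≈ 9.05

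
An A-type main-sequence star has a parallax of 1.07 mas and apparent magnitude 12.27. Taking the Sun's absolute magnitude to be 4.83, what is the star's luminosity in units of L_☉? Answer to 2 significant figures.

L/L_☉ ≈ 9.2

d = 1/p = 1000/1.07 mas = 934.6 pc
M = m − 5 log₁₀ d + 5 = 12.27 − 5·2.9706 + 5 = 2.417
M − M_☉ = 2.417 − 4.83 = -2.413
L/L_☉ = 10^(−0.4 × -2.413) = 9.231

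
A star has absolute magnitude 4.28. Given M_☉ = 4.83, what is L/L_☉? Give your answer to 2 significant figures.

M − M_☉ = 4.28 − 4.83 = -0.550
L/L_☉ = 10^(−0.4 (M − M_☉)) = 10^0.220 = 1.660

L/L_☉ ≈ 1.7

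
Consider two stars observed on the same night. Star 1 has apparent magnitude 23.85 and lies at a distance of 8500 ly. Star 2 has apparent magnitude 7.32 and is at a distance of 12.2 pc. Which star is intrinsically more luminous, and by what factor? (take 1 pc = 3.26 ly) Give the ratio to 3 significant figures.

Star 2 is more luminous, by a factor of 89.6.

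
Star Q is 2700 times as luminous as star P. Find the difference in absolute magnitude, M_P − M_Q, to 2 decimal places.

M_P − M_Q ≈ 8.58

Pogson: ΔM = −2.5 log₁₀(ratio) = −2.5 log₁₀(2700) = −2.5 × 3.4314 = -8.578
Star Q is brighter so has the smaller magnitude: M_P − M_Q is positive.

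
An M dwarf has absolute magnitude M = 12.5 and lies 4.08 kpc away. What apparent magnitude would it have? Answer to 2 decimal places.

m ≈ 25.55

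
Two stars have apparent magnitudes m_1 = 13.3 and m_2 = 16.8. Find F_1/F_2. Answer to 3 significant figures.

F_1/F_2 ≈ 25.1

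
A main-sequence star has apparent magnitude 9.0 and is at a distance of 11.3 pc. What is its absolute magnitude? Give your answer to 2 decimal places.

5 log₁₀(d/10 pc) = 5 log₁₀(11.30) − 5 = 0.265
M = m − 5 log₁₀(d/10) = 9.0 − 0.265 = 8.735

M ≈ 8.73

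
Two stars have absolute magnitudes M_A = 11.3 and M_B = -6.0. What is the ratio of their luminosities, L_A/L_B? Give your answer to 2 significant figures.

L_A/L_B ≈ 1.2×10^-7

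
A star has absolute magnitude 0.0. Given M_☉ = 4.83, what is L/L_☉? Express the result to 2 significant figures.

M − M_☉ = 0.0 − 4.83 = -4.830
L/L_☉ = 10^(−0.4 (M − M_☉)) = 10^1.932 = 85.51

L/L_☉ ≈ 86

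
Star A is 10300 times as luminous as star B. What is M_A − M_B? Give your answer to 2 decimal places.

M_A − M_B ≈ -10.03

Pogson: ΔM = −2.5 log₁₀(ratio) = −2.5 log₁₀(10300) = −2.5 × 4.0128 = -10.032
Star A is brighter, so it has the smaller magnitude: the difference is negative.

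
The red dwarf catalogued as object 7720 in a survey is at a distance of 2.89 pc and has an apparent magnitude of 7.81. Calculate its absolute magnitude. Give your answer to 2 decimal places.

M ≈ 10.51

5 log₁₀(d/10 pc) = 5 log₁₀(2.890) − 5 = -2.696
M = m − 5 log₁₀(d/10) = 7.81 + 2.696 = 10.506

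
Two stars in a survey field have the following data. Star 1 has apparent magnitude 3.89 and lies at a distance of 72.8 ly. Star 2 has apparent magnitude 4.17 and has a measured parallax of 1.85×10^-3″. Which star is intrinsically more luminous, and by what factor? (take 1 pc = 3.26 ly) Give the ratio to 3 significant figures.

Star 1: d = 72.8 ly / 3.26 = 22.33 pc
Star 1: M = m − 5 log₁₀ d + 5 = 3.89 − 5·1.3489 + 5 = 2.145
Star 2: d = 1/p = 1/1.85×10^-3″ = 540.5 pc
Star 2: M = m − 5 log₁₀ d + 5 = 4.17 − 5·2.7328 + 5 = -4.494
ΔM = M_1 − M_2 = 2.145 − (-4.494) = 6.640; smaller M is more luminous → Star 2.
L ratio = 10^(0.4 |ΔM|) = 10^2.656 = 452.7

Star 2 is more luminous, by a factor of 453.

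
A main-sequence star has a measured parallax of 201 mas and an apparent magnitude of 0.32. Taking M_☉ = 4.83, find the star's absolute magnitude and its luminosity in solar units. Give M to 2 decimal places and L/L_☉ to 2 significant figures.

M ≈ 1.84; L/L_☉ ≈ 16

d = 1/p = 1000/201 mas = 4.975 pc
M = m − 5 log₁₀ d + 5 = 0.32 − 5·0.6968 + 5 = 1.836
M − M_☉ = 1.836 − 4.83 = -2.994
L/L_☉ = 10^(−0.4 × -2.994) = 15.76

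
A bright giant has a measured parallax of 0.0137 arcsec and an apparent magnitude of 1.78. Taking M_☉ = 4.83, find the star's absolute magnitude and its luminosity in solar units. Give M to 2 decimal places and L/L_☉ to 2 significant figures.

d = 1/p = 1/0.0137″ = 72.99 pc
M = m − 5 log₁₀ d + 5 = 1.78 − 5·1.8633 + 5 = -2.536
M − M_☉ = -2.536 − 4.83 = -7.366
L/L_☉ = 10^(−0.4 × -7.366) = 884.2

M ≈ -2.54; L/L_☉ ≈ 880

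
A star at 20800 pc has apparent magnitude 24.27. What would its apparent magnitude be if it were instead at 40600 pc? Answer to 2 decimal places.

Flux ∝ 1/d², so Δm = 5 log₁₀(d₂/d₁) = 5 log₁₀(40600/20800) = 1.452
m₂ = m₁ + Δm = 24.27 + (1.452) = 25.722

m ≈ 25.72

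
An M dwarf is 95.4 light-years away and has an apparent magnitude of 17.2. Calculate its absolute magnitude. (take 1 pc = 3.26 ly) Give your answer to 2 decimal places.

M ≈ 14.87

d = 95.4 ly / 3.26 = 29.26 pc
5 log₁₀(d/10 pc) = 5 log₁₀(29.26) − 5 = 2.332
M = m − 5 log₁₀(d/10) = 17.2 − 2.332 = 14.868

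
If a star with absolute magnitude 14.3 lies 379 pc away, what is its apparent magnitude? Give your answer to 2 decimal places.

m ≈ 22.19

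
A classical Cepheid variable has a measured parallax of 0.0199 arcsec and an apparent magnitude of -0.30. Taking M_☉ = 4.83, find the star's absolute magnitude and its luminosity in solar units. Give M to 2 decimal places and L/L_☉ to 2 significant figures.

d = 1/p = 1/0.0199″ = 50.25 pc
M = m − 5 log₁₀ d + 5 = -0.30 − 5·1.7011 + 5 = -3.806
M − M_☉ = -3.806 − 4.83 = -8.636
L/L_☉ = 10^(−0.4 × -8.636) = 2846

M ≈ -3.81; L/L_☉ ≈ 2800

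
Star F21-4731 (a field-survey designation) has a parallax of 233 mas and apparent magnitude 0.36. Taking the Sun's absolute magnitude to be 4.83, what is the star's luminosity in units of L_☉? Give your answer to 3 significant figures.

L/L_☉ ≈ 11.3

d = 1/p = 1000/233 mas = 4.292 pc
M = m − 5 log₁₀ d + 5 = 0.36 − 5·0.6326 + 5 = 2.197
M − M_☉ = 2.197 − 4.83 = -2.633
L/L_☉ = 10^(−0.4 × -2.633) = 11.31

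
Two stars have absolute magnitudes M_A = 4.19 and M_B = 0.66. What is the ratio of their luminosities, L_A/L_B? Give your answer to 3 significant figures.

L_A/L_B ≈ 0.0387

ΔM = M_A − M_B = 3.53
L_A/L_B = 10^(−0.4 ΔM) = 10^-1.412 = 0.03873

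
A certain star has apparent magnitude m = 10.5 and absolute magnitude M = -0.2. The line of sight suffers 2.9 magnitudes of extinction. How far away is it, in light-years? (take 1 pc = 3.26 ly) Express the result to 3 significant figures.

d ≈ 1180 ly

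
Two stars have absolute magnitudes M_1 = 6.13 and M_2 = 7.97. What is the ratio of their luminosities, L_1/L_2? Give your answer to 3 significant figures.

ΔM = M_1 − M_2 = -1.84
L_1/L_2 = 10^(−0.4 ΔM) = 10^0.736 = 5.445

L_1/L_2 ≈ 5.45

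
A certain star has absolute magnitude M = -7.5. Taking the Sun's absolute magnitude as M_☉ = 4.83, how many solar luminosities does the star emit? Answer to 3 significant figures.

M − M_☉ = -7.5 − 4.83 = -12.330
L/L_☉ = 10^(−0.4 (M − M_☉)) = 10^4.932 = 85510

L/L_☉ ≈ 85500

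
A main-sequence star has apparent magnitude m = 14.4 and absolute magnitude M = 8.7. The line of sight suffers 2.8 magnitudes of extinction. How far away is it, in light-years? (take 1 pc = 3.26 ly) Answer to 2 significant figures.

m − M = 5 log₁₀(d/10 pc) + A  ⇒  14.4 − (8.7) − 2.8 = 5 log₁₀(d/10)
2.900 = 5 log₁₀(d/10)
log₁₀ d = (m − M − A)/5 + 1 = 1.5800
d = 10^1.5800 = 38.02 pc
= 123.9 ly

d ≈ 120 ly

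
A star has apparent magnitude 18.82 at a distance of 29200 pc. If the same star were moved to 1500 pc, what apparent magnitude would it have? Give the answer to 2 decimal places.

Flux ∝ 1/d², so Δm = 5 log₁₀(d₂/d₁) = 5 log₁₀(1500/29200) = -6.446
m₂ = m₁ + Δm = 18.82 + (-6.446) = 12.374

m ≈ 12.37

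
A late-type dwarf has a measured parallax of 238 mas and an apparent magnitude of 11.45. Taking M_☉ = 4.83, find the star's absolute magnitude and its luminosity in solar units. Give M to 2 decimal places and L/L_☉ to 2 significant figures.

M ≈ 13.33; L/L_☉ ≈ 4.0×10^-4

d = 1/p = 1000/238 mas = 4.202 pc
M = m − 5 log₁₀ d + 5 = 11.45 − 5·0.6234 + 5 = 13.333
M − M_☉ = 13.333 − 4.83 = 8.503
L/L_☉ = 10^(−0.4 × 8.503) = 3.971×10^-4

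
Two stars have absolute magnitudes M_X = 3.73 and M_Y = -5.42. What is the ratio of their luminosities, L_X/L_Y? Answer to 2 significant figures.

L_X/L_Y ≈ 2.2×10^-4

ΔM = M_X − M_Y = 9.15
L_X/L_Y = 10^(−0.4 ΔM) = 10^-3.660 = 2.188×10^-4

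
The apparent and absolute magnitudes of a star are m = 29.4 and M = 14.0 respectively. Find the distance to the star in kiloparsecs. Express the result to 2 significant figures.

d ≈ 12 kpc

μ = m − M = 15.400
m − M = 5 log₁₀ d − 5
log₁₀ d = (m − M)/5 + 1 = 4.0800
d = 10^4.0800 = 12020 pc
= 12.02 kpc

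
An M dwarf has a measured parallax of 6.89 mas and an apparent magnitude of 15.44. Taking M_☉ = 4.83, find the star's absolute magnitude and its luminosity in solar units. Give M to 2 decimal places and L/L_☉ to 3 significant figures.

d = 1/p = 1000/6.89 mas = 145.1 pc
M = m − 5 log₁₀ d + 5 = 15.44 − 5·2.1618 + 5 = 9.631
M − M_☉ = 9.631 − 4.83 = 4.801
L/L_☉ = 10^(−0.4 × 4.801) = 0.01201

M ≈ 9.63; L/L_☉ ≈ 0.0120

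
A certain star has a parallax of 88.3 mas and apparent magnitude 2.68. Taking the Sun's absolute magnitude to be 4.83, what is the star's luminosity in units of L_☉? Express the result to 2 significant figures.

L/L_☉ ≈ 9.3

d = 1/p = 1000/88.3 mas = 11.33 pc
M = m − 5 log₁₀ d + 5 = 2.68 − 5·1.0540 + 5 = 2.410
M − M_☉ = 2.410 − 4.83 = -2.420
L/L_☉ = 10^(−0.4 × -2.420) = 9.291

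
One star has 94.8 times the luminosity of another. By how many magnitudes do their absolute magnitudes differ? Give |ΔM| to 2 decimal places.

|ΔM| ≈ 4.94

Pogson: ΔM = −2.5 log₁₀(ratio) = −2.5 log₁₀(94.8) = −2.5 × 1.9768 = -4.942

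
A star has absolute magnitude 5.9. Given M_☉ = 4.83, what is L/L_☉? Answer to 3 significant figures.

L/L_☉ ≈ 0.373

M − M_☉ = 5.9 − 4.83 = 1.070
L/L_☉ = 10^(−0.4 (M − M_☉)) = 10^-0.428 = 0.3733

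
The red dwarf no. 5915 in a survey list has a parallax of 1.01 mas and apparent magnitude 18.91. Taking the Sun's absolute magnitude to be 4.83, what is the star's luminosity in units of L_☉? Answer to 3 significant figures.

L/L_☉ ≈ 0.0229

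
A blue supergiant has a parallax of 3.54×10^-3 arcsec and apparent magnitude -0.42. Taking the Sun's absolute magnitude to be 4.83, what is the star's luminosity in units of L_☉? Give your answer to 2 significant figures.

d = 1/p = 1/3.54×10^-3″ = 282.5 pc
M = m − 5 log₁₀ d + 5 = -0.42 − 5·2.4510 + 5 = -7.675
M − M_☉ = -7.675 − 4.83 = -12.505
L/L_☉ = 10^(−0.4 × -12.505) = 100500

L/L_☉ ≈ 100000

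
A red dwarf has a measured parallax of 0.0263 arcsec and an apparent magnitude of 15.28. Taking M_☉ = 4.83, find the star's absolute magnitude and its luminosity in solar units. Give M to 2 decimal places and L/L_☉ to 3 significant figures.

M ≈ 12.38; L/L_☉ ≈ 9.55×10^-4

d = 1/p = 1/0.0263″ = 38.02 pc
M = m − 5 log₁₀ d + 5 = 15.28 − 5·1.5800 + 5 = 12.380
M − M_☉ = 12.380 − 4.83 = 7.550
L/L_☉ = 10^(−0.4 × 7.550) = 9.552×10^-4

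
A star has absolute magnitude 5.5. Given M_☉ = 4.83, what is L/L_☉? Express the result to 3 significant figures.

L/L_☉ ≈ 0.540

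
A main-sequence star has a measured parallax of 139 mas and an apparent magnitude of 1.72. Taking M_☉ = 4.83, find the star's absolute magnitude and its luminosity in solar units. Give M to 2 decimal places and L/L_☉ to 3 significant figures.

M ≈ 2.44; L/L_☉ ≈ 9.08

d = 1/p = 1000/139 mas = 7.194 pc
M = m − 5 log₁₀ d + 5 = 1.72 − 5·0.8570 + 5 = 2.435
M − M_☉ = 2.435 − 4.83 = -2.395
L/L_☉ = 10^(−0.4 × -2.395) = 9.078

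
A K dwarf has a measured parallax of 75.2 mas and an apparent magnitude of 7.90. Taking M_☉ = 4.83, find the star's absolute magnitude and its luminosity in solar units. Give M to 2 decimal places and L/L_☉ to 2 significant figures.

M ≈ 7.28; L/L_☉ ≈ 0.10

d = 1/p = 1000/75.2 mas = 13.30 pc
M = m − 5 log₁₀ d + 5 = 7.90 − 5·1.1238 + 5 = 7.281
M − M_☉ = 7.281 − 4.83 = 2.451
L/L_☉ = 10^(−0.4 × 2.451) = 0.1046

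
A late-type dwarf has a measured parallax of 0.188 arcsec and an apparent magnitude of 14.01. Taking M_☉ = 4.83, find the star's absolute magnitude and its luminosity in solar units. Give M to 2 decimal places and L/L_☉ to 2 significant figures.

d = 1/p = 1/0.188″ = 5.319 pc
M = m − 5 log₁₀ d + 5 = 14.01 − 5·0.7258 + 5 = 15.381
M − M_☉ = 15.381 − 4.83 = 10.551
L/L_☉ = 10^(−0.4 × 10.551) = 6.021×10^-5

M ≈ 15.38; L/L_☉ ≈ 6.0×10^-5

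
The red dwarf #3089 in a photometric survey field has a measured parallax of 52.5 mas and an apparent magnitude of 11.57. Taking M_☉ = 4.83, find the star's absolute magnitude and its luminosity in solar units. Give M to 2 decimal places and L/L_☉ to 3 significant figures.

d = 1/p = 1000/52.5 mas = 19.05 pc
M = m − 5 log₁₀ d + 5 = 11.57 − 5·1.2798 + 5 = 10.171
M − M_☉ = 10.171 − 4.83 = 5.341
L/L_☉ = 10^(−0.4 × 5.341) = 7.306×10^-3

M ≈ 10.17; L/L_☉ ≈ 7.31×10^-3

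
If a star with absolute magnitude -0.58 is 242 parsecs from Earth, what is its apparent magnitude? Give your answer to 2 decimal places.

m = M + 5 log₁₀ d − 5 = -0.58 + 5·2.3838 − 5 = 6.339

m ≈ 6.34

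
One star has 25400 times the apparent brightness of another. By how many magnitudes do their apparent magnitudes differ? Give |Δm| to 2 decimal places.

|Δm| ≈ 11.01

Pogson: Δm = −2.5 log₁₀(ratio) = −2.5 log₁₀(25400) = −2.5 × 4.4048 = -11.012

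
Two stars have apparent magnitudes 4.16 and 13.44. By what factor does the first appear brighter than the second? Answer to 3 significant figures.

Magnitude difference = -9.28
Flux ratio = 10^(−0.4 Δm) = 10^(−0.4 × -9.28) = 10^3.712 = 5152

5150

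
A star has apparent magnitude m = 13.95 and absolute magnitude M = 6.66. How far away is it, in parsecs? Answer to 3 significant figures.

Distance modulus: m − M = 13.95 − (6.66) = 7.290
m − M = 5 log₁₀ d − 5
log₁₀ d = (m − M)/5 + 1 = 2.4580
d = 10^2.4580 = 287.1 pc

d ≈ 287 pc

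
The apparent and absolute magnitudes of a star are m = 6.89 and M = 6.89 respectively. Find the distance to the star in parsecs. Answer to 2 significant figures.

μ = m − M = 0.000
m − M = 5 log₁₀ d − 5
log₁₀ d = (m − M)/5 + 1 = 1.0000
d = 10^1.0000 = 10.00 pc

d ≈ 10 pc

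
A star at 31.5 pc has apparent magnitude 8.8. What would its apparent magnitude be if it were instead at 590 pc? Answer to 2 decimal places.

m ≈ 15.16

Flux ∝ 1/d², so Δm = 5 log₁₀(d₂/d₁) = 5 log₁₀(590/31.5) = 6.363
m₂ = m₁ + Δm = 8.8 + (6.363) = 15.163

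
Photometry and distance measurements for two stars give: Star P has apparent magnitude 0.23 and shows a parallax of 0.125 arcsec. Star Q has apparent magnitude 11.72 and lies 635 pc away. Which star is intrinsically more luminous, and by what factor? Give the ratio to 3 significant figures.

Star P is more luminous, by a factor of 6.26.

Star P: d = 1/p = 1/0.125″ = 8.000 pc
Star P: M = m − 5 log₁₀ d + 5 = 0.23 − 5·0.9031 + 5 = 0.715
Star Q: M = m − 5 log₁₀ d + 5 = 11.72 − 5·2.8028 + 5 = 2.706
ΔM = M_P − M_Q = 0.715 − (2.706) = -1.992; smaller M is more luminous → Star P.
L ratio = 10^(0.4 |ΔM|) = 10^0.797 = 6.261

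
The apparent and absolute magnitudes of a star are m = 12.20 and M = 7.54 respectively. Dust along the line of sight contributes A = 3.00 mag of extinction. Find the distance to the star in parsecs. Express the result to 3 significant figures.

d ≈ 21.5 pc

m − M = 5 log₁₀(d/10 pc) + A  ⇒  12.20 − (7.54) − 3.00 = 5 log₁₀(d/10)
1.660 = 5 log₁₀(d/10)
log₁₀ d = (m − M − A)/5 + 1 = 1.3320
d = 10^1.3320 = 21.48 pc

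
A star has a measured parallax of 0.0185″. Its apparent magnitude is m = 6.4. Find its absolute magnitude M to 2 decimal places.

M ≈ 2.74

d = 1/p = 1/0.0185″ = 54.05 pc
5 log₁₀(d/10 pc) = 5 log₁₀(54.05) − 5 = 3.664
M = m − 5 log₁₀(d/10) = 6.4 − 3.664 = 2.736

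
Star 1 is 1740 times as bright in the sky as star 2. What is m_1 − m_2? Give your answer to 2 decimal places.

m_1 − m_2 ≈ -8.10

Pogson: Δm = −2.5 log₁₀(ratio) = −2.5 log₁₀(1740) = −2.5 × 3.2405 = -8.101
Star 1 is brighter, so it has the smaller magnitude: the difference is negative.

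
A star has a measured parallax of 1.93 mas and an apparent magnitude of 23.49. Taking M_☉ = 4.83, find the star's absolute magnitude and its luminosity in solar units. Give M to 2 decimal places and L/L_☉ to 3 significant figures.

d = 1/p = 1000/1.93 mas = 518.1 pc
M = m − 5 log₁₀ d + 5 = 23.49 − 5·2.7144 + 5 = 14.918
M − M_☉ = 14.918 − 4.83 = 10.088
L/L_☉ = 10^(−0.4 × 10.088) = 9.223×10^-5

M ≈ 14.92; L/L_☉ ≈ 9.22×10^-5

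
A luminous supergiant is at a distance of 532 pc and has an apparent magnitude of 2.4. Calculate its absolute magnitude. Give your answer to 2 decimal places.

5 log₁₀(d/10 pc) = 5 log₁₀(532.0) − 5 = 8.630
M = m − 5 log₁₀(d/10) = 2.4 − 8.630 = -6.230

M ≈ -6.23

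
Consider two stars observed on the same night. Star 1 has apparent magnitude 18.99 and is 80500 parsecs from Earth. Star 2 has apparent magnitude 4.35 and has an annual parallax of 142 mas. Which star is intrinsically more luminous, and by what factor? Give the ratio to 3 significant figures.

Star 1: M = m − 5 log₁₀ d + 5 = 18.99 − 5·4.9058 + 5 = -0.539
Star 2: p = 142 mas = 0.142″ → d = 1/p = 7.042 pc
Star 2: M = m − 5 log₁₀ d + 5 = 4.35 − 5·0.8477 + 5 = 5.111
ΔM = M_1 − M_2 = -0.539 − (5.111) = -5.650; smaller M is more luminous → Star 1.
L ratio = 10^(0.4 |ΔM|) = 10^2.260 = 182.0

Star 1 is more luminous, by a factor of 182.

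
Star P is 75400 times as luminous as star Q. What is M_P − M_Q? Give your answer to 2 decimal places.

M_P − M_Q ≈ -12.19

Pogson: ΔM = −2.5 log₁₀(ratio) = −2.5 log₁₀(75400) = −2.5 × 4.8774 = -12.193
Star P is brighter, so it has the smaller magnitude: the difference is negative.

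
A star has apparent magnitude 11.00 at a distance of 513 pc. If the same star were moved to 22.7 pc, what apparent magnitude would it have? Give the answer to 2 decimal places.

Flux ∝ 1/d², so Δm = 5 log₁₀(d₂/d₁) = 5 log₁₀(22.7/513) = -6.770
m₂ = m₁ + Δm = 11.00 + (-6.770) = 4.230

m ≈ 4.23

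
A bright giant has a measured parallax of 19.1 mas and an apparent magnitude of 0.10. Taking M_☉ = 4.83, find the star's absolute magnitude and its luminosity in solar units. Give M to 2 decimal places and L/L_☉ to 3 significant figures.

d = 1/p = 1000/19.1 mas = 52.36 pc
M = m − 5 log₁₀ d + 5 = 0.10 − 5·1.7190 + 5 = -3.495
M − M_☉ = -3.495 − 4.83 = -8.325
L/L_☉ = 10^(−0.4 × -8.325) = 2138

M ≈ -3.49; L/L_☉ ≈ 2140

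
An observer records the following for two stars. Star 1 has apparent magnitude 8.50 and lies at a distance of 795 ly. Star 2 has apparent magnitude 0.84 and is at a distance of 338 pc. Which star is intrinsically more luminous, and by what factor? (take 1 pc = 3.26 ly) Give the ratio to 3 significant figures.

Star 2 is more luminous, by a factor of 2230.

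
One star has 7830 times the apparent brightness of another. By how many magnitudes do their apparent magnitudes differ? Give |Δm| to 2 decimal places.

|Δm| ≈ 9.73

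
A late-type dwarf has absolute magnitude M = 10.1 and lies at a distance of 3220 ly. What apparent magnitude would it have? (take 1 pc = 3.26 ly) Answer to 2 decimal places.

d = 3220 ly / 3.26 = 987.7 pc
m = M + 5 log₁₀ d − 5 = 10.1 + 5·2.9946 − 5 = 20.073

m ≈ 20.07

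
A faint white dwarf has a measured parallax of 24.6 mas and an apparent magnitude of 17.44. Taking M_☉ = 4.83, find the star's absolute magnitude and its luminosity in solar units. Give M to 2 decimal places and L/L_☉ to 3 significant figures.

M ≈ 14.39; L/L_☉ ≈ 1.49×10^-4

d = 1/p = 1000/24.6 mas = 40.65 pc
M = m − 5 log₁₀ d + 5 = 17.44 − 5·1.6091 + 5 = 14.395
M − M_☉ = 14.395 − 4.83 = 9.565
L/L_☉ = 10^(−0.4 × 9.565) = 1.493×10^-4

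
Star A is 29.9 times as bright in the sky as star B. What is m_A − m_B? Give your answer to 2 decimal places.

Pogson: Δm = −2.5 log₁₀(ratio) = −2.5 log₁₀(29.9) = −2.5 × 1.4757 = -3.689
Star A is brighter, so it has the smaller magnitude: the difference is negative.

m_A − m_B ≈ -3.69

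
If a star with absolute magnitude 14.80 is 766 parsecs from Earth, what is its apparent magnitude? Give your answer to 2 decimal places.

m ≈ 24.22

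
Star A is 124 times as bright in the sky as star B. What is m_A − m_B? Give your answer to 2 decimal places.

m_A − m_B ≈ -5.23

Pogson: Δm = −2.5 log₁₀(ratio) = −2.5 log₁₀(124) = −2.5 × 2.0934 = -5.234
Star A is brighter, so it has the smaller magnitude: the difference is negative.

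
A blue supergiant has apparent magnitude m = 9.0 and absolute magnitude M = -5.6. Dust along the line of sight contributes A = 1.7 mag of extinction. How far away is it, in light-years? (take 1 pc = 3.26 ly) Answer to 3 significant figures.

d ≈ 12400 ly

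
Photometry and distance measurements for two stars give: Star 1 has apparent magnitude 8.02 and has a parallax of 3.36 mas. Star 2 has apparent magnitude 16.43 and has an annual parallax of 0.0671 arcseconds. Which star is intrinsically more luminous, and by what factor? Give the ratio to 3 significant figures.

Star 1 is more luminous, by a factor of 922000.

Star 1: p = 3.36 mas = 3.36×10^-3″ → d = 1/p = 297.6 pc
Star 1: M = m − 5 log₁₀ d + 5 = 8.02 − 5·2.4737 + 5 = 0.652
Star 2: d = 1/p = 1/0.0671″ = 14.90 pc
Star 2: M = m − 5 log₁₀ d + 5 = 16.43 − 5·1.1733 + 5 = 15.564
ΔM = M_1 − M_2 = 0.652 − (15.564) = -14.912; smaller M is more luminous → Star 1.
L ratio = 10^(0.4 |ΔM|) = 10^5.965 = 922100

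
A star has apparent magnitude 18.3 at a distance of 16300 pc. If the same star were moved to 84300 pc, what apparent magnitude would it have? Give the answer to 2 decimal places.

Flux ∝ 1/d², so Δm = 5 log₁₀(d₂/d₁) = 5 log₁₀(84300/16300) = 3.568
m₂ = m₁ + Δm = 18.3 + (3.568) = 21.868

m ≈ 21.87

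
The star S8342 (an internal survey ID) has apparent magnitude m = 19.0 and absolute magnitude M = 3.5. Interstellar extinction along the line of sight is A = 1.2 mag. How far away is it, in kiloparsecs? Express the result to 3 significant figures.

m − M = 5 log₁₀(d/10 pc) + A  ⇒  19.0 − (3.5) − 1.2 = 5 log₁₀(d/10)
14.300 = 5 log₁₀(d/10)
log₁₀ d = (m − M − A)/5 + 1 = 3.8600
d = 10^3.8600 = 7244 pc
= 7.244 kpc

d ≈ 7.24 kpc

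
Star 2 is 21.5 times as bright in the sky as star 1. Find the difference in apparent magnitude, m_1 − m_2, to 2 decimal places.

m_1 − m_2 ≈ 3.33

Pogson: Δm = −2.5 log₁₀(ratio) = −2.5 log₁₀(21.5) = −2.5 × 1.3324 = -3.331
Star 2 is brighter so has the smaller magnitude: m_1 − m_2 is positive.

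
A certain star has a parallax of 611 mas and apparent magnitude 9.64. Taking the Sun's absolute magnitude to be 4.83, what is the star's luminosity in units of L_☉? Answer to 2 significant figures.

L/L_☉ ≈ 3.2×10^-4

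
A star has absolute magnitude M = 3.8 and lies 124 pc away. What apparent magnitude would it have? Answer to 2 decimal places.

m = M + 5 log₁₀ d − 5 = 3.8 + 5·2.0934 − 5 = 9.267

m ≈ 9.27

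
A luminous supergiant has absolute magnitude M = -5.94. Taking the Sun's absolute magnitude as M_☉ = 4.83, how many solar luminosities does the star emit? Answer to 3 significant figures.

L/L_☉ ≈ 20300

M − M_☉ = -5.94 − 4.83 = -10.770
L/L_☉ = 10^(−0.4 (M − M_☉)) = 10^4.308 = 20320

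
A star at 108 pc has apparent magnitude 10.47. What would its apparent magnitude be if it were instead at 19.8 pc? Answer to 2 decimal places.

Flux ∝ 1/d², so Δm = 5 log₁₀(d₂/d₁) = 5 log₁₀(19.8/108) = -3.684
m₂ = m₁ + Δm = 10.47 + (-3.684) = 6.786

m ≈ 6.79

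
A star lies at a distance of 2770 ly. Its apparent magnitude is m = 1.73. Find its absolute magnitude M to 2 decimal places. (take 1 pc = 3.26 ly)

M ≈ -7.92

d = 2770 ly / 3.26 = 849.7 pc
5 log₁₀(d/10 pc) = 5 log₁₀(849.7) − 5 = 9.646
M = m − 5 log₁₀(d/10) = 1.73 − 9.646 = -7.916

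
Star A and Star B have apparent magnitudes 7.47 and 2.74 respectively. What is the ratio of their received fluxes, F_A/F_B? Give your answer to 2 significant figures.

F_A/F_B ≈ 0.013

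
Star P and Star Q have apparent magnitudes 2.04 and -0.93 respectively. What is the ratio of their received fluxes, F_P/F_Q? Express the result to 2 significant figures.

F_P/F_Q ≈ 0.065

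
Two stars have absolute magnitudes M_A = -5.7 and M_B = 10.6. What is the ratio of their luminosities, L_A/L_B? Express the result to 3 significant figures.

L_A/L_B ≈ 3.31×10^6

ΔM = M_A − M_B = -16.3
L_A/L_B = 10^(−0.4 ΔM) = 10^6.520 = 3.311×10^6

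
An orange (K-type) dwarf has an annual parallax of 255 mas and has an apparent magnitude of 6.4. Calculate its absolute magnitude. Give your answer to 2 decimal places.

M ≈ 8.43

p = 255 mas = 0.255″ → d = 1/p = 3.922 pc
5 log₁₀(d/10 pc) = 5 log₁₀(3.922) − 5 = -2.033
M = m − 5 log₁₀(d/10) = 6.4 + 2.033 = 8.433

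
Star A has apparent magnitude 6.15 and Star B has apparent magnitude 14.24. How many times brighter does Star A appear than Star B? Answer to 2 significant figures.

1700

Magnitude difference = -8.09
Flux ratio = 10^(−0.4 Δm) = 10^(−0.4 × -8.09) = 10^3.236 = 1722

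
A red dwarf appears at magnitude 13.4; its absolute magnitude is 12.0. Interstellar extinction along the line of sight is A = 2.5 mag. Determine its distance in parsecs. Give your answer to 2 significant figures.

m − M = 5 log₁₀(d/10 pc) + A  ⇒  13.4 − (12.0) − 2.5 = 5 log₁₀(d/10)
-1.100 = 5 log₁₀(d/10)
log₁₀ d = (m − M − A)/5 + 1 = 0.7800
d = 10^0.7800 = 6.026 pc

d ≈ 6.0 pc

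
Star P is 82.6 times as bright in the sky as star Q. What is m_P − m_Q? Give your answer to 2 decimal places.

m_P − m_Q ≈ -4.79

Pogson: Δm = −2.5 log₁₀(ratio) = −2.5 log₁₀(82.6) = −2.5 × 1.9170 = -4.792
Star P is brighter, so it has the smaller magnitude: the difference is negative.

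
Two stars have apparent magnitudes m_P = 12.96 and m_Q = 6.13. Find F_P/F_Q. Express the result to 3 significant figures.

F_P/F_Q ≈ 1.85×10^-3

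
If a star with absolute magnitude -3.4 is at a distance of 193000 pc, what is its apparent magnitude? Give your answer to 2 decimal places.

m ≈ 18.03

m = M + 5 log₁₀ d − 5 = -3.4 + 5·5.2856 − 5 = 18.028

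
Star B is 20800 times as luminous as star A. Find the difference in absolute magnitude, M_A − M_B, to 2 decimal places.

M_A − M_B ≈ 10.80

Pogson: ΔM = −2.5 log₁₀(ratio) = −2.5 log₁₀(20800) = −2.5 × 4.3181 = -10.795
Star B is brighter so has the smaller magnitude: M_A − M_B is positive.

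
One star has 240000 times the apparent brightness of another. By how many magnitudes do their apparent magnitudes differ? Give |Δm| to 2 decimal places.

Pogson: Δm = −2.5 log₁₀(ratio) = −2.5 log₁₀(240000) = −2.5 × 5.3802 = -13.451

|Δm| ≈ 13.45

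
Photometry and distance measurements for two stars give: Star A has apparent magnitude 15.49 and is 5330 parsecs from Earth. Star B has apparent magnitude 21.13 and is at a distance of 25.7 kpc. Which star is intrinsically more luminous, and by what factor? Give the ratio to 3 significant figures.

Star A: M = m − 5 log₁₀ d + 5 = 15.49 − 5·3.7267 + 5 = 1.856
Star B: d = 25.7 kpc = 25700 pc
Star B: M = m − 5 log₁₀ d + 5 = 21.13 − 5·4.4099 + 5 = 4.080
ΔM = M_A − M_B = 1.856 − (4.080) = -2.224; smaller M is more luminous → Star A.
L ratio = 10^(0.4 |ΔM|) = 10^0.890 = 7.755

Star A is more luminous, by a factor of 7.76.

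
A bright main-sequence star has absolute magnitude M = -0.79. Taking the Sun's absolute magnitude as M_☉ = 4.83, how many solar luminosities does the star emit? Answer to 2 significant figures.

L/L_☉ ≈ 180

M − M_☉ = -0.79 − 4.83 = -5.620
L/L_☉ = 10^(−0.4 (M − M_☉)) = 10^2.248 = 177.0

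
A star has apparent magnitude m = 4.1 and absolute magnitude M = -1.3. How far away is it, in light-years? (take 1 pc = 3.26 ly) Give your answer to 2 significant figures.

d ≈ 390 ly

μ = m − M = 5.400
m − M = 5 log₁₀ d − 5
log₁₀ d = (m − M)/5 + 1 = 2.0800
d = 10^2.0800 = 120.2 pc
= 391.9 ly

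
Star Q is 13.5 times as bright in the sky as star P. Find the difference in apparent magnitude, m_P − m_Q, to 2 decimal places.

Pogson: Δm = −2.5 log₁₀(ratio) = −2.5 log₁₀(13.5) = −2.5 × 1.1303 = -2.826
Star Q is brighter so has the smaller magnitude: m_P − m_Q is positive.

m_P − m_Q ≈ 2.83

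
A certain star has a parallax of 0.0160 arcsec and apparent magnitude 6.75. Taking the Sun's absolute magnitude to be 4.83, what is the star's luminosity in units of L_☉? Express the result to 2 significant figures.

d = 1/p = 1/0.0160″ = 62.50 pc
M = m − 5 log₁₀ d + 5 = 6.75 − 5·1.7959 + 5 = 2.771
M − M_☉ = 2.771 − 4.83 = -2.059
L/L_☉ = 10^(−0.4 × -2.059) = 6.664

L/L_☉ ≈ 6.7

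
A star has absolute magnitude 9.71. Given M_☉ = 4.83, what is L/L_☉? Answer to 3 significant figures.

M − M_☉ = 9.71 − 4.83 = 4.880
L/L_☉ = 10^(−0.4 (M − M_☉)) = 10^-1.952 = 0.01117

L/L_☉ ≈ 0.0112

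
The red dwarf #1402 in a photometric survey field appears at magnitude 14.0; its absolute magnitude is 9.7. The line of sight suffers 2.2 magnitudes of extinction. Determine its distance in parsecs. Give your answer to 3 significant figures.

d ≈ 26.3 pc

m − M = 5 log₁₀(d/10 pc) + A  ⇒  14.0 − (9.7) − 2.2 = 5 log₁₀(d/10)
2.100 = 5 log₁₀(d/10)
log₁₀ d = (m − M − A)/5 + 1 = 1.4200
d = 10^1.4200 = 26.30 pc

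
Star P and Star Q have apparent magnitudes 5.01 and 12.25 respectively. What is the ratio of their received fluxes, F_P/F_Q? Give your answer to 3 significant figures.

F_P/F_Q ≈ 787

Magnitude difference = -7.24
Flux ratio = 10^(−0.4 Δm) = 10^(−0.4 × -7.24) = 10^2.896 = 787.0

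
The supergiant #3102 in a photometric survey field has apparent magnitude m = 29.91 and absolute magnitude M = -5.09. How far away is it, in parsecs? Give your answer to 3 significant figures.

d ≈ 1.00×10^8 pc

Distance modulus: m − M = 29.91 − (-5.09) = 35.000
m − M = 5 log₁₀ d − 5
log₁₀ d = (m − M)/5 + 1 = 8.0000
d = 10^8.0000 = 1.000×10^8 pc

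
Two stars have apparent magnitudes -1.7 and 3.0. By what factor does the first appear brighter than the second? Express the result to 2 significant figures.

76

Δm = -1.7 − (3.0) = -4.7
Flux ratio = 10^(−0.4 Δm) = 10^(−0.4 × -4.7) = 10^1.880 = 75.86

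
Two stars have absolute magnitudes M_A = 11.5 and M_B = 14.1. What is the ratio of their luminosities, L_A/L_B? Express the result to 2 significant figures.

ΔM = M_A − M_B = -2.6
L_A/L_B = 10^(−0.4 ΔM) = 10^1.040 = 10.96

L_A/L_B ≈ 11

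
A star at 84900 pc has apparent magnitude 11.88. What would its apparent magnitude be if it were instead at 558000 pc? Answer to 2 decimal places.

m ≈ 15.97

Flux ∝ 1/d², so Δm = 5 log₁₀(d₂/d₁) = 5 log₁₀(558000/84900) = 4.089
m₂ = m₁ + Δm = 11.88 + (4.089) = 15.969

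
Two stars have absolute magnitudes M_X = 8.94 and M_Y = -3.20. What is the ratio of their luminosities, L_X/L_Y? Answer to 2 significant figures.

L_X/L_Y ≈ 1.4×10^-5

ΔM = M_X − M_Y = 12.14
L_X/L_Y = 10^(−0.4 ΔM) = 10^-4.856 = 1.393×10^-5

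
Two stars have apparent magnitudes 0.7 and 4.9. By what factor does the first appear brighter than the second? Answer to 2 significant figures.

Δm = 0.7 − (4.9) = -4.2
Flux ratio = 10^(−0.4 Δm) = 10^(−0.4 × -4.2) = 10^1.680 = 47.86

48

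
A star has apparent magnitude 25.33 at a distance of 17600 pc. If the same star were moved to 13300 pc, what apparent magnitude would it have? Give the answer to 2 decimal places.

m ≈ 24.72

Flux ∝ 1/d², so Δm = 5 log₁₀(d₂/d₁) = 5 log₁₀(13300/17600) = -0.608
m₂ = m₁ + Δm = 25.33 + (-0.608) = 24.722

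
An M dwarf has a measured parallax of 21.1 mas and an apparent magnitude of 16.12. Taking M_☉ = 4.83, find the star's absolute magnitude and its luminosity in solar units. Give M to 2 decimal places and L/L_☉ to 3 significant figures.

d = 1/p = 1000/21.1 mas = 47.39 pc
M = m − 5 log₁₀ d + 5 = 16.12 − 5·1.6757 + 5 = 12.741
M − M_☉ = 12.741 − 4.83 = 7.911
L/L_☉ = 10^(−0.4 × 7.911) = 6.846×10^-4

M ≈ 12.74; L/L_☉ ≈ 6.85×10^-4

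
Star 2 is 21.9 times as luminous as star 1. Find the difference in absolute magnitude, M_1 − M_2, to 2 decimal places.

Pogson: ΔM = −2.5 log₁₀(ratio) = −2.5 log₁₀(21.9) = −2.5 × 1.3404 = -3.351
Star 2 is brighter so has the smaller magnitude: M_1 − M_2 is positive.

M_1 − M_2 ≈ 3.35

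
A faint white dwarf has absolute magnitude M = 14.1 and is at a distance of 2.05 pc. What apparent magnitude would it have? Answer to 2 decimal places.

m ≈ 10.66

m = M + 5 log₁₀ d − 5 = 14.1 + 5·0.3118 − 5 = 10.659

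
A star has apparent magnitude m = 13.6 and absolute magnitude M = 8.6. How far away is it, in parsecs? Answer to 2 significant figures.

Distance modulus: m − M = 13.6 − (8.6) = 5.000
m − M = 5 log₁₀ d − 5
log₁₀ d = (m − M)/5 + 1 = 2.0000
d = 10^2.0000 = 100.0 pc

d ≈ 100 pc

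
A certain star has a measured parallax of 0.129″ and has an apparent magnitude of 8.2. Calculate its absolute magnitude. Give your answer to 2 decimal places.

d = 1/p = 1/0.129″ = 7.752 pc
5 log₁₀(d/10 pc) = 5 log₁₀(7.752) − 5 = -0.553
M = m − 5 log₁₀(d/10) = 8.2 + 0.553 = 8.753

M ≈ 8.75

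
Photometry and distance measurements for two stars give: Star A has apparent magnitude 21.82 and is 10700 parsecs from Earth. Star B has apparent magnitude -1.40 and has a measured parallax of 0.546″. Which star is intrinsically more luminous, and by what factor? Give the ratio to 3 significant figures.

Star B is more luminous, by a factor of 56.9.

Star A: M = m − 5 log₁₀ d + 5 = 21.82 − 5·4.0294 + 5 = 6.673
Star B: d = 1/p = 1/0.546″ = 1.832 pc
Star B: M = m − 5 log₁₀ d + 5 = -1.40 − 5·0.2628 + 5 = 2.286
ΔM = M_A − M_B = 6.673 − (2.286) = 4.387; smaller M is more luminous → Star B.
L ratio = 10^(0.4 |ΔM|) = 10^1.755 = 56.87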